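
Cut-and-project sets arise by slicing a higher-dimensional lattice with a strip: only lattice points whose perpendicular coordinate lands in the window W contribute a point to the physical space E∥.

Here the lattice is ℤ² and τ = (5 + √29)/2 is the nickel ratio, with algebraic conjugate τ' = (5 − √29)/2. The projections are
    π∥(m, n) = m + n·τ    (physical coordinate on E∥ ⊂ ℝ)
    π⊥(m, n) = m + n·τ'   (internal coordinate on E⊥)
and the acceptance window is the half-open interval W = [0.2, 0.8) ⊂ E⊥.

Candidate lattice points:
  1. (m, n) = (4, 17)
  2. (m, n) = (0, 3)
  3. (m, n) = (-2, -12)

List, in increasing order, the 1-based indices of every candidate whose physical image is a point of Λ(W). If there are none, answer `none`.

1, 3

τ' = (5−√29)/2 ≈ -0.19258.
[1] lift (4,17): star map gives 0.72610; window check 0.2 ≤ 0.72610 < 0.8 is true → IN Λ
[2] lift (0,3): star map gives -0.57775; window check 0.2 ≤ -0.57775 < 0.8 is false → out
[3] lift (-2,-12): star map gives 0.31099; window check 0.2 ≤ 0.31099 < 0.8 is true → IN Λ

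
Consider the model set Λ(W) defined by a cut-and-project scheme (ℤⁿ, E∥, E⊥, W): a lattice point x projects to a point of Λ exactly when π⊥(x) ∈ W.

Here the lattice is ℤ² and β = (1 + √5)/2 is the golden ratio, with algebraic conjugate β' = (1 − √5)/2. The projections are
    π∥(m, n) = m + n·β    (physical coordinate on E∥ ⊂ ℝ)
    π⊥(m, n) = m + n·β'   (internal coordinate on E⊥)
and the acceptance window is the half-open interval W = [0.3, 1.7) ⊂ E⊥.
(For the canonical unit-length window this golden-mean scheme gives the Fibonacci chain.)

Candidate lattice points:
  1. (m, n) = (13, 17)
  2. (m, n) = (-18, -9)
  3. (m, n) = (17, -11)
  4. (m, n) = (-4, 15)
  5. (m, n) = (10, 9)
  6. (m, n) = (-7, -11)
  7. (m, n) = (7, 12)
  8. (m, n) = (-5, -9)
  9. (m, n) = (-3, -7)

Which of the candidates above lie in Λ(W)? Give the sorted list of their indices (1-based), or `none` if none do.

Compute β' = (1−√5)/2 = -0.618034, so π⊥(m,n) = m -0.618034·n.
#1 (13,17): internal coord 13 + (17)·β' = +2.493422; +2.493422 ∉ [0.3, 1.7) → out
#2 (-18,-9): internal coord -18 + (-9)·β' = -12.437694; -12.437694 ∉ [0.3, 1.7) → out
#3 (17,-11): internal coord 17 + (-11)·β' = +23.798374; +23.798374 ∉ [0.3, 1.7) → out
#4 (-4,15): internal coord -4 + (15)·β' = -13.270510; -13.270510 ∉ [0.3, 1.7) → out
#5 (10,9): internal coord 10 + (9)·β' = +4.437694; +4.437694 ∉ [0.3, 1.7) → out
#6 (-7,-11): internal coord -7 + (-11)·β' = -0.201626; -0.201626 ∉ [0.3, 1.7) → out
#7 (7,12): internal coord 7 + (12)·β' = -0.416408; -0.416408 ∉ [0.3, 1.7) → out
#8 (-5,-9): internal coord -5 + (-9)·β' = +0.562306; +0.562306 ∈ [0.3, 1.7) → IN Λ
#9 (-3,-7): internal coord -3 + (-7)·β' = +1.326238; +1.326238 ∈ [0.3, 1.7) → IN Λ

8, 9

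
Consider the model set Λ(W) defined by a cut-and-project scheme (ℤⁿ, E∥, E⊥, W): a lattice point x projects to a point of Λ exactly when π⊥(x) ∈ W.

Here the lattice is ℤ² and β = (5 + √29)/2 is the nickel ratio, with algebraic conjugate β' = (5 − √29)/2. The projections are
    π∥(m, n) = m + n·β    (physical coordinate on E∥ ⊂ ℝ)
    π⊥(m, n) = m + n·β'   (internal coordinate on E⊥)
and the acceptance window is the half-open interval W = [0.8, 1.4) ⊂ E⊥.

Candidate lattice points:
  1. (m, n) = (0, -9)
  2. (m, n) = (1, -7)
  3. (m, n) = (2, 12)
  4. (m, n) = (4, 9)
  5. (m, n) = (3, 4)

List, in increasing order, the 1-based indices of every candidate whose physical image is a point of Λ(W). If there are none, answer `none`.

Compute β' = (5−√29)/2 = -0.192582, so π⊥(m,n) = m -0.192582·n.
#1 (0,-9): internal coord 0 + (-9)·β' = +1.733242; +1.733242 ∉ [0.8, 1.4) → out
#2 (1,-7): internal coord 1 + (-7)·β' = +2.348077; +2.348077 ∉ [0.8, 1.4) → out
#3 (2,12): internal coord 2 + (12)·β' = -0.310989; -0.310989 ∉ [0.8, 1.4) → out
#4 (4,9): internal coord 4 + (9)·β' = +2.266758; +2.266758 ∉ [0.8, 1.4) → out
#5 (3,4): internal coord 3 + (4)·β' = +2.229670; +2.229670 ∉ [0.8, 1.4) → out

none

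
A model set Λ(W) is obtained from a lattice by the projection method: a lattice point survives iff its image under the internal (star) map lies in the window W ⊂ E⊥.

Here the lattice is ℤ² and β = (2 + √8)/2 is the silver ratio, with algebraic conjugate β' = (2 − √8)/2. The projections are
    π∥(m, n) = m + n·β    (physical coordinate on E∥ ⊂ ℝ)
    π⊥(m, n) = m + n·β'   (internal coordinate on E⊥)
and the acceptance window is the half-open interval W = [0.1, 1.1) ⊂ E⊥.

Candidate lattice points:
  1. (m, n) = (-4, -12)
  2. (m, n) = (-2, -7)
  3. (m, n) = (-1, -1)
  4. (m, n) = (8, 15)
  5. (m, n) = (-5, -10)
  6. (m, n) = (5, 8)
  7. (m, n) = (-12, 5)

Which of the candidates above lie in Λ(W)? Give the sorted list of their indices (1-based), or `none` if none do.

Compute β' = (2−√8)/2 = -0.4142, so π⊥(m,n) = m -0.4142·n.
#1 (-4,-12): internal coord -4 + (-12)·β' = +0.9706; +0.9706 ∈ [0.1, 1.1) → IN Λ
#2 (-2,-7): internal coord -2 + (-7)·β' = +0.8995; +0.8995 ∈ [0.1, 1.1) → IN Λ
#3 (-1,-1): internal coord -1 + (-1)·β' = -0.5858; -0.5858 ∉ [0.1, 1.1) → out
#4 (8,15): internal coord 8 + (15)·β' = +1.7868; +1.7868 ∉ [0.1, 1.1) → out
#5 (-5,-10): internal coord -5 + (-10)·β' = -0.8579; -0.8579 ∉ [0.1, 1.1) → out
#6 (5,8): internal coord 5 + (8)·β' = +1.6863; +1.6863 ∉ [0.1, 1.1) → out
#7 (-12,5): internal coord -12 + (5)·β' = -14.0711; -14.0711 ∉ [0.1, 1.1) → out

1, 2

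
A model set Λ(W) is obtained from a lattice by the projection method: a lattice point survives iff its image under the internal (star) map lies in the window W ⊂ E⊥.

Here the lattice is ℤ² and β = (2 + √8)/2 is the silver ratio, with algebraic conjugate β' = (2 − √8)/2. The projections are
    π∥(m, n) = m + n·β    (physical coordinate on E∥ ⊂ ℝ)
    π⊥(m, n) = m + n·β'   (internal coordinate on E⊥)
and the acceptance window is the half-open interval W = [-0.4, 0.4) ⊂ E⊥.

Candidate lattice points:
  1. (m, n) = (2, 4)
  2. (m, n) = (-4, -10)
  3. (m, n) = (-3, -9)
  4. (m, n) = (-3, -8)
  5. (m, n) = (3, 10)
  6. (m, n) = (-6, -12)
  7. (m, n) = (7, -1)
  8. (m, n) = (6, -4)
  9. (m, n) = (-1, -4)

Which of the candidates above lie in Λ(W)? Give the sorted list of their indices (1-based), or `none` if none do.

β' = (2−√8)/2 ≈ -0.41421.
[1] lift (2,4): star map gives 0.34315; window check -0.4 ≤ 0.34315 < 0.4 is true → IN Λ
[2] lift (-4,-10): star map gives 0.14214; window check -0.4 ≤ 0.14214 < 0.4 is true → IN Λ
[3] lift (-3,-9): star map gives 0.72792; window check -0.4 ≤ 0.72792 < 0.4 is false → out
[4] lift (-3,-8): star map gives 0.31371; window check -0.4 ≤ 0.31371 < 0.4 is true → IN Λ
[5] lift (3,10): star map gives -1.14214; window check -0.4 ≤ -1.14214 < 0.4 is false → out
[6] lift (-6,-12): star map gives -1.02944; window check -0.4 ≤ -1.02944 < 0.4 is false → out
[7] lift (7,-1): star map gives 7.41421; window check -0.4 ≤ 7.41421 < 0.4 is false → out
[8] lift (6,-4): star map gives 7.65685; window check -0.4 ≤ 7.65685 < 0.4 is false → out
[9] lift (-1,-4): star map gives 0.65685; window check -0.4 ≤ 0.65685 < 0.4 is false → out

1, 2, 4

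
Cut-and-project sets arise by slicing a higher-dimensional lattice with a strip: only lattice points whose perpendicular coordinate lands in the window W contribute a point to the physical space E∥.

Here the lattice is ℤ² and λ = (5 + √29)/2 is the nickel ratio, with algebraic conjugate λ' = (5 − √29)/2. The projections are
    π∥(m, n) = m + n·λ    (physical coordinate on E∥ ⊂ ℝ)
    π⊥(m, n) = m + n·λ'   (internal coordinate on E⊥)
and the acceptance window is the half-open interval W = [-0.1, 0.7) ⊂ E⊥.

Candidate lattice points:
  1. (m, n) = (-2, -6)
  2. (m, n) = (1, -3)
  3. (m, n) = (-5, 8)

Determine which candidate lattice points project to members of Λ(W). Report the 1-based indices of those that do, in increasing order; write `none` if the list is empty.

Numerically λ ≈ 5.19258 and λ' = −1/λ ≈ -0.19258.
[1] lift (-2,-6): star map gives -0.84451; window check -0.1 ≤ -0.84451 < 0.7 is false → out
[2] lift (1,-3): star map gives 1.57775; window check -0.1 ≤ 1.57775 < 0.7 is false → out
[3] lift (-5,8): star map gives -6.54066; window check -0.1 ≤ -6.54066 < 0.7 is false → out

none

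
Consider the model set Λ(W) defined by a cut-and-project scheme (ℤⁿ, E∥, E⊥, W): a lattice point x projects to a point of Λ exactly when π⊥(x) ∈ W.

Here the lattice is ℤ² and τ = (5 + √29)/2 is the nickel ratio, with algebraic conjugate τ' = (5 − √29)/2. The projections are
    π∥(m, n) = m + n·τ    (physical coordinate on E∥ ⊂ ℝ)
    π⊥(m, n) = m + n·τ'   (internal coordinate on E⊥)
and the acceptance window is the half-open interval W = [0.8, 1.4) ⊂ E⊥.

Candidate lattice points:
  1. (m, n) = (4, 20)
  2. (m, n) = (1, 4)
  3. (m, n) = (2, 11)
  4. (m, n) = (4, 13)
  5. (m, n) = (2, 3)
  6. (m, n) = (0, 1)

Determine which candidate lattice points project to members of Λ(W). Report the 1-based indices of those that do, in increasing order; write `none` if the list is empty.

Numerically τ ≈ 5.19258 and τ' = −1/τ ≈ -0.19258.
#1 (4,20): internal coord 4 + (20)·τ' = +0.14835; +0.14835 ∉ [0.8, 1.4) → out
#2 (1,4): internal coord 1 + (4)·τ' = +0.22967; +0.22967 ∉ [0.8, 1.4) → out
#3 (2,11): internal coord 2 + (11)·τ' = -0.11841; -0.11841 ∉ [0.8, 1.4) → out
#4 (4,13): internal coord 4 + (13)·τ' = +1.49643; +1.49643 ∉ [0.8, 1.4) → out
#5 (2,3): internal coord 2 + (3)·τ' = +1.42225; +1.42225 ∉ [0.8, 1.4) → out
#6 (0,1): internal coord 0 + (1)·τ' = -0.19258; -0.19258 ∉ [0.8, 1.4) → out

none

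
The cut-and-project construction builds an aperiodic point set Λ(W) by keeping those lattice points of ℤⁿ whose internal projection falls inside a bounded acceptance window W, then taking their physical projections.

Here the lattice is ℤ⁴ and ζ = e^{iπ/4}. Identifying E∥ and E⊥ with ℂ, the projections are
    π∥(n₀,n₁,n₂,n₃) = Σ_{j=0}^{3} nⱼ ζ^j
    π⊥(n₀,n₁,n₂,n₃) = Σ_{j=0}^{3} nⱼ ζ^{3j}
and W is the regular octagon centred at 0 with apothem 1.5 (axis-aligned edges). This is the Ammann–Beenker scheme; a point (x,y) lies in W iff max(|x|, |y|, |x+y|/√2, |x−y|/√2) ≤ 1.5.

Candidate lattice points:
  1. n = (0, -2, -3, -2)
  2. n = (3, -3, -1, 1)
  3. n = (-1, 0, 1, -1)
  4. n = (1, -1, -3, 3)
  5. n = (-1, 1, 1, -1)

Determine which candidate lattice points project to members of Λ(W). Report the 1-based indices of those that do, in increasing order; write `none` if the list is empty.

1

With ζ = e^{iπ/4} the internal vectors are ζ^0,ζ^3,ζ^6,ζ^9.
candidate 1: n = (0, -2, -3, -2) → π⊥ ≈ (+0.000000, +0.171573); max(|x|,|y|,|x±y|/√2) = 0.171573 ≤ 1.5 ⇒ ∈ W
candidate 2: n = (3, -3, -1, 1) → π⊥ ≈ (+5.828427, -0.414214); max(|x|,|y|,|x±y|/√2) = 5.828427 > 1.5 ⇒ ∉ W
candidate 3: n = (-1, 0, 1, -1) → π⊥ ≈ (-1.707107, -1.707107); max(|x|,|y|,|x±y|/√2) = 2.414214 > 1.5 ⇒ ∉ W
candidate 4: n = (1, -1, -3, 3) → π⊥ ≈ (+3.828427, +4.414214); max(|x|,|y|,|x±y|/√2) = 5.828427 > 1.5 ⇒ ∉ W
candidate 5: n = (-1, 1, 1, -1) → π⊥ ≈ (-2.414214, -1.000000); max(|x|,|y|,|x±y|/√2) = 2.414214 > 1.5 ⇒ ∉ W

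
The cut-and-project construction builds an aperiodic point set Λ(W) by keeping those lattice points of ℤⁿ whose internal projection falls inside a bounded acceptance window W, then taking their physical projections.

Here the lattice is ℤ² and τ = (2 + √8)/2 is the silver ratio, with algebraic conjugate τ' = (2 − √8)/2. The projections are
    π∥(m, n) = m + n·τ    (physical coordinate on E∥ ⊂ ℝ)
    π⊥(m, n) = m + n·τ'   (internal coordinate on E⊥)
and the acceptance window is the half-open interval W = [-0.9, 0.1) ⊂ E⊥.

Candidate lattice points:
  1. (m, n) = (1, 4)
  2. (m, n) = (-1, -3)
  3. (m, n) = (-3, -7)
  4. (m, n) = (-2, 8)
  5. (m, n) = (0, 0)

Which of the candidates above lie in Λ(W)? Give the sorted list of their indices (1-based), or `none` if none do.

1, 3, 5

τ' = (2−√8)/2 ≈ -0.4142.
[1] lift (1,4): star map gives -0.6569; window check -0.9 ≤ -0.6569 < 0.1 is true → IN Λ
[2] lift (-1,-3): star map gives 0.2426; window check -0.9 ≤ 0.2426 < 0.1 is false → out
[3] lift (-3,-7): star map gives -0.1005; window check -0.9 ≤ -0.1005 < 0.1 is true → IN Λ
[4] lift (-2,8): star map gives -5.3137; window check -0.9 ≤ -5.3137 < 0.1 is false → out
[5] lift (0,0): star map gives 0.0000; window check -0.9 ≤ 0.0000 < 0.1 is true → IN Λ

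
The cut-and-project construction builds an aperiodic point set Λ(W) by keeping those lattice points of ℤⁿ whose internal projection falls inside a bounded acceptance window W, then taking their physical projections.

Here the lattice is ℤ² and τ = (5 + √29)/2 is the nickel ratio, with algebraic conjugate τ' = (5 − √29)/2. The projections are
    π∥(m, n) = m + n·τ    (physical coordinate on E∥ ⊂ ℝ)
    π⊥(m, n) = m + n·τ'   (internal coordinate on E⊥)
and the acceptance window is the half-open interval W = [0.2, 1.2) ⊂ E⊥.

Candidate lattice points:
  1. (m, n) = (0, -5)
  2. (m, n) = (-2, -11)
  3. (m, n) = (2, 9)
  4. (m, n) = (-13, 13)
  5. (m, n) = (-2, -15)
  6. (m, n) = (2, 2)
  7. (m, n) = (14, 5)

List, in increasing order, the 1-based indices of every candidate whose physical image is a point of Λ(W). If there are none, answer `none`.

Compute τ' = (5−√29)/2 = -0.192582, so π⊥(m,n) = m -0.192582·n.
candidate 1: (m,n)=(0,-5) → π∥ = 0-5·τ ≈ -25.962912, π⊥ = 0-5·τ' ≈ 0.962912 ∈ [0.2, 1.2) ⇒ IN Λ
candidate 2: (m,n)=(-2,-11) → π∥ = -2-11·τ ≈ -59.118406, π⊥ = -2-11·τ' ≈ 0.118406 ∉ [0.2, 1.2) ⇒ out
candidate 3: (m,n)=(2,9) → π∥ = 2+9·τ ≈ 48.733242, π⊥ = 2+9·τ' ≈ 0.266758 ∈ [0.2, 1.2) ⇒ IN Λ
candidate 4: (m,n)=(-13,13) → π∥ = -13+13·τ ≈ 54.503571, π⊥ = -13+13·τ' ≈ -15.503571 ∉ [0.2, 1.2) ⇒ out
candidate 5: (m,n)=(-2,-15) → π∥ = -2-15·τ ≈ -79.888736, π⊥ = -2-15·τ' ≈ 0.888736 ∈ [0.2, 1.2) ⇒ IN Λ
candidate 6: (m,n)=(2,2) → π∥ = 2+2·τ ≈ 12.385165, π⊥ = 2+2·τ' ≈ 1.614835 ∉ [0.2, 1.2) ⇒ out
candidate 7: (m,n)=(14,5) → π∥ = 14+5·τ ≈ 39.962912, π⊥ = 14+5·τ' ≈ 13.037088 ∉ [0.2, 1.2) ⇒ out

1, 3, 5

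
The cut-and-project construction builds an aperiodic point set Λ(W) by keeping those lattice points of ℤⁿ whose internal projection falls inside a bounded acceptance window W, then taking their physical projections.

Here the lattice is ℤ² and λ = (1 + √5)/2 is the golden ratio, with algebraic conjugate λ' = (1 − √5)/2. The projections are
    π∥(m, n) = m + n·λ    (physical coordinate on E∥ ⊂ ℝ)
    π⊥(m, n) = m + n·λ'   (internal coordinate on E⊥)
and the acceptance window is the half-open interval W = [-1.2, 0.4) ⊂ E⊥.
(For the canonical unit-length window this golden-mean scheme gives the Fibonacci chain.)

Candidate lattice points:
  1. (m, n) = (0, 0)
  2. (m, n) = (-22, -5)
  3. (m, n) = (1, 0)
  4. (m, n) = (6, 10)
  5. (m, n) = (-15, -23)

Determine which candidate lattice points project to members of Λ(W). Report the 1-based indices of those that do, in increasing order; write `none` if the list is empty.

Compute λ' = (1−√5)/2 = -0.61803, so π⊥(m,n) = m -0.61803·n.
[1] lift (0,0): star map gives 0.00000; window check -1.2 ≤ 0.00000 < 0.4 is true → IN Λ
[2] lift (-22,-5): star map gives -18.90983; window check -1.2 ≤ -18.90983 < 0.4 is false → out
[3] lift (1,0): star map gives 1.00000; window check -1.2 ≤ 1.00000 < 0.4 is false → out
[4] lift (6,10): star map gives -0.18034; window check -1.2 ≤ -0.18034 < 0.4 is true → IN Λ
[5] lift (-15,-23): star map gives -0.78522; window check -1.2 ≤ -0.78522 < 0.4 is true → IN Λ

1, 4, 5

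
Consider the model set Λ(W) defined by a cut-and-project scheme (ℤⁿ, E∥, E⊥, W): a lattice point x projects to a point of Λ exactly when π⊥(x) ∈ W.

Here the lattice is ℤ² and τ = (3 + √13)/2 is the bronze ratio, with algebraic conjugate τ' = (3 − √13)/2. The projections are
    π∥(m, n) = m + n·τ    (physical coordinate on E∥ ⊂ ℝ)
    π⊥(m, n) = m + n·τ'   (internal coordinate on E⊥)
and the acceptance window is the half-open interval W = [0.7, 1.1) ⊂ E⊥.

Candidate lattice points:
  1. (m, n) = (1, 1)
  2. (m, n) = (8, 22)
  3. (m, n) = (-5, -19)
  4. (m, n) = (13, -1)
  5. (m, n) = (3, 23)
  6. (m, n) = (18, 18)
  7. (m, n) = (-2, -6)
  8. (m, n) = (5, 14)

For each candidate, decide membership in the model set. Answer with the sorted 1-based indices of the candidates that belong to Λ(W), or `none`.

3, 8

τ' = (3−√13)/2 ≈ -0.3028.
candidate 1: (m,n)=(1,1) → π∥ = 1+1·τ ≈ 4.3028, π⊥ = 1+1·τ' ≈ 0.6972 ∉ [0.7, 1.1) ⇒ out
candidate 2: (m,n)=(8,22) → π∥ = 8+22·τ ≈ 80.6611, π⊥ = 8+22·τ' ≈ 1.3389 ∉ [0.7, 1.1) ⇒ out
candidate 3: (m,n)=(-5,-19) → π∥ = -5-19·τ ≈ -67.7527, π⊥ = -5-19·τ' ≈ 0.7527 ∈ [0.7, 1.1) ⇒ IN Λ
candidate 4: (m,n)=(13,-1) → π∥ = 13-1·τ ≈ 9.6972, π⊥ = 13-1·τ' ≈ 13.3028 ∉ [0.7, 1.1) ⇒ out
candidate 5: (m,n)=(3,23) → π∥ = 3+23·τ ≈ 78.9638, π⊥ = 3+23·τ' ≈ -3.9638 ∉ [0.7, 1.1) ⇒ out
candidate 6: (m,n)=(18,18) → π∥ = 18+18·τ ≈ 77.4500, π⊥ = 18+18·τ' ≈ 12.5500 ∉ [0.7, 1.1) ⇒ out
candidate 7: (m,n)=(-2,-6) → π∥ = -2-6·τ ≈ -21.8167, π⊥ = -2-6·τ' ≈ -0.1833 ∉ [0.7, 1.1) ⇒ out
candidate 8: (m,n)=(5,14) → π∥ = 5+14·τ ≈ 51.2389, π⊥ = 5+14·τ' ≈ 0.7611 ∈ [0.7, 1.1) ⇒ IN Λ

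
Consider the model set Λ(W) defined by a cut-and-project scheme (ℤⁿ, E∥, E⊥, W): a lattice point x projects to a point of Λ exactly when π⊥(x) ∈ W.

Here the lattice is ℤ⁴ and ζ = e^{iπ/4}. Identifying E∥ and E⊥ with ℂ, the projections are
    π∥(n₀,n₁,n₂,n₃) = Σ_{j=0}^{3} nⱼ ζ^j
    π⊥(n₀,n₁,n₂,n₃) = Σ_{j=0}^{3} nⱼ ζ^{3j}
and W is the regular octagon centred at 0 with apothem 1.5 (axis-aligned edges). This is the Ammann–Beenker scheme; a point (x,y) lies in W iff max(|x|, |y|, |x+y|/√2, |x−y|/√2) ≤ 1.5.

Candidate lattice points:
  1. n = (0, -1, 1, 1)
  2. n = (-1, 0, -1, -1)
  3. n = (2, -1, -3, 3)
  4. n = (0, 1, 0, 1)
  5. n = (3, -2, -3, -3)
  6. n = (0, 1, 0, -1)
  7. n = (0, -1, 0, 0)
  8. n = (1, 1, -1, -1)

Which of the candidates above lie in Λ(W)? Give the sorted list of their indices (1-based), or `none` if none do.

Internal map: ζ^{3j} for j=0..3 gives (1,0), (−√2/2,√2/2), (0,−1), (√2/2,√2/2).
candidate 1: n = (0, -1, 1, 1) → π⊥ ≈ (+1.414214, -1.000000); max(|x|,|y|,|x±y|/√2) = 1.707107 > 1.5 ⇒ ∉ W
candidate 2: n = (-1, 0, -1, -1) → π⊥ ≈ (-1.707107, +0.292893); max(|x|,|y|,|x±y|/√2) = 1.707107 > 1.5 ⇒ ∉ W
candidate 3: n = (2, -1, -3, 3) → π⊥ ≈ (+4.828427, +4.414214); max(|x|,|y|,|x±y|/√2) = 6.535534 > 1.5 ⇒ ∉ W
candidate 4: n = (0, 1, 0, 1) → π⊥ ≈ (+0.000000, +1.414214); max(|x|,|y|,|x±y|/√2) = 1.414214 ≤ 1.5 ⇒ ∈ W
candidate 5: n = (3, -2, -3, -3) → π⊥ ≈ (+2.292893, -0.535534); max(|x|,|y|,|x±y|/√2) = 2.292893 > 1.5 ⇒ ∉ W
candidate 6: n = (0, 1, 0, -1) → π⊥ ≈ (-1.414214, +0.000000); max(|x|,|y|,|x±y|/√2) = 1.414214 ≤ 1.5 ⇒ ∈ W
candidate 7: n = (0, -1, 0, 0) → π⊥ ≈ (+0.707107, -0.707107); max(|x|,|y|,|x±y|/√2) = 1.000000 ≤ 1.5 ⇒ ∈ W
candidate 8: n = (1, 1, -1, -1) → π⊥ ≈ (-0.414214, +1.000000); max(|x|,|y|,|x±y|/√2) = 1.000000 ≤ 1.5 ⇒ ∈ W

4, 6, 7, 8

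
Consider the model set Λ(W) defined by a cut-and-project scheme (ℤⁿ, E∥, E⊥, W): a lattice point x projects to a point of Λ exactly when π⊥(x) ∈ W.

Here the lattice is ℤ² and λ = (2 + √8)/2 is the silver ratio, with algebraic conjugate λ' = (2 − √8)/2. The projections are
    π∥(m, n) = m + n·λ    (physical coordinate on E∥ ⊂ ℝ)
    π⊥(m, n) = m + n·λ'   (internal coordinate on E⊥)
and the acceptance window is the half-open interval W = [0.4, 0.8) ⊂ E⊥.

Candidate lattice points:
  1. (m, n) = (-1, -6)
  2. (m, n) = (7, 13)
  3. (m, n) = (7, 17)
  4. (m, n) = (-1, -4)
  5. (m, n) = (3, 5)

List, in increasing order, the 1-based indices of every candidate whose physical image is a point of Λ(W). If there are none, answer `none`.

4

Numerically λ ≈ 2.41421 and λ' = −1/λ ≈ -0.41421.
candidate 1: (m,n)=(-1,-6) → π∥ = -1-6·λ ≈ -15.48528, π⊥ = -1-6·λ' ≈ 1.48528 ∉ [0.4, 0.8) ⇒ out
candidate 2: (m,n)=(7,13) → π∥ = 7+13·λ ≈ 38.38478, π⊥ = 7+13·λ' ≈ 1.61522 ∉ [0.4, 0.8) ⇒ out
candidate 3: (m,n)=(7,17) → π∥ = 7+17·λ ≈ 48.04163, π⊥ = 7+17·λ' ≈ -0.04163 ∉ [0.4, 0.8) ⇒ out
candidate 4: (m,n)=(-1,-4) → π∥ = -1-4·λ ≈ -10.65685, π⊥ = -1-4·λ' ≈ 0.65685 ∈ [0.4, 0.8) ⇒ IN Λ
candidate 5: (m,n)=(3,5) → π∥ = 3+5·λ ≈ 15.07107, π⊥ = 3+5·λ' ≈ 0.92893 ∉ [0.4, 0.8) ⇒ out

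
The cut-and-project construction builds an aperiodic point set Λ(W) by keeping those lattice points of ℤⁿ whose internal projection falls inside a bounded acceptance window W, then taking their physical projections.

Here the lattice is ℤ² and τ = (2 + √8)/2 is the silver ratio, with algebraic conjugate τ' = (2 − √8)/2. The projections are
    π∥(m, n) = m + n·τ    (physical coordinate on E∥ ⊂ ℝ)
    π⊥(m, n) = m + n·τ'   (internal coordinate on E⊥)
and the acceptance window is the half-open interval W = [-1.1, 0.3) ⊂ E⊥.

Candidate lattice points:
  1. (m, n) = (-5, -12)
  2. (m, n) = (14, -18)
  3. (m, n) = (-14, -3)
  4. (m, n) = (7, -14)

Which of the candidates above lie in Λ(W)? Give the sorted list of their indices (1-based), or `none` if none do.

1

Compute τ' = (2−√8)/2 = -0.4142, so π⊥(m,n) = m -0.4142·n.
candidate 1: (m,n)=(-5,-12) → π∥ = -5-12·τ ≈ -33.9706, π⊥ = -5-12·τ' ≈ -0.0294 ∈ [-1.1, 0.3) ⇒ IN Λ
candidate 2: (m,n)=(14,-18) → π∥ = 14-18·τ ≈ -29.4558, π⊥ = 14-18·τ' ≈ 21.4558 ∉ [-1.1, 0.3) ⇒ out
candidate 3: (m,n)=(-14,-3) → π∥ = -14-3·τ ≈ -21.2426, π⊥ = -14-3·τ' ≈ -12.7574 ∉ [-1.1, 0.3) ⇒ out
candidate 4: (m,n)=(7,-14) → π∥ = 7-14·τ ≈ -26.7990, π⊥ = 7-14·τ' ≈ 12.7990 ∉ [-1.1, 0.3) ⇒ out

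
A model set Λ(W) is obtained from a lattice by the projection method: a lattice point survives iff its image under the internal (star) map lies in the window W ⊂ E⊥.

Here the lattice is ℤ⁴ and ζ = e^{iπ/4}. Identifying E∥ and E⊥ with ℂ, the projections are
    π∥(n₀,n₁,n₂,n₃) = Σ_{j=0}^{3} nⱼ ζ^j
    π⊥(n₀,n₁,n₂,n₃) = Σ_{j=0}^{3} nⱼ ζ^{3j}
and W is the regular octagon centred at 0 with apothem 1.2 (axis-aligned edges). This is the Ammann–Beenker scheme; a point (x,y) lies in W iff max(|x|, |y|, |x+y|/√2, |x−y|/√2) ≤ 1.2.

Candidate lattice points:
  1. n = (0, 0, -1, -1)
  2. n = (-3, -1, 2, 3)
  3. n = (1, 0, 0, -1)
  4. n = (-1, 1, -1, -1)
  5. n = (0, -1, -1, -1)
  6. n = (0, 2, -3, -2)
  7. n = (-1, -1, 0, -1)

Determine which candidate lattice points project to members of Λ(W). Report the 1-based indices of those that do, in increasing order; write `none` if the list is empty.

1, 2, 3, 5

With ζ = e^{iπ/4} the internal vectors are ζ^0,ζ^3,ζ^6,ζ^9.
candidate 1: n = (0, 0, -1, -1) → π⊥ ≈ (-0.7071, +0.2929); max(|x|,|y|,|x±y|/√2) = 0.7071 ≤ 1.2 ⇒ ∈ W
candidate 2: n = (-3, -1, 2, 3) → π⊥ ≈ (-0.1716, -0.5858); max(|x|,|y|,|x±y|/√2) = 0.5858 ≤ 1.2 ⇒ ∈ W
candidate 3: n = (1, 0, 0, -1) → π⊥ ≈ (+0.2929, -0.7071); max(|x|,|y|,|x±y|/√2) = 0.7071 ≤ 1.2 ⇒ ∈ W
candidate 4: n = (-1, 1, -1, -1) → π⊥ ≈ (-2.4142, +1.0000); max(|x|,|y|,|x±y|/√2) = 2.4142 > 1.2 ⇒ ∉ W
candidate 5: n = (0, -1, -1, -1) → π⊥ ≈ (+0.0000, -0.4142); max(|x|,|y|,|x±y|/√2) = 0.4142 ≤ 1.2 ⇒ ∈ W
candidate 6: n = (0, 2, -3, -2) → π⊥ ≈ (-2.8284, +3.0000); max(|x|,|y|,|x±y|/√2) = 4.1213 > 1.2 ⇒ ∉ W
candidate 7: n = (-1, -1, 0, -1) → π⊥ ≈ (-1.0000, -1.4142); max(|x|,|y|,|x±y|/√2) = 1.7071 > 1.2 ⇒ ∉ W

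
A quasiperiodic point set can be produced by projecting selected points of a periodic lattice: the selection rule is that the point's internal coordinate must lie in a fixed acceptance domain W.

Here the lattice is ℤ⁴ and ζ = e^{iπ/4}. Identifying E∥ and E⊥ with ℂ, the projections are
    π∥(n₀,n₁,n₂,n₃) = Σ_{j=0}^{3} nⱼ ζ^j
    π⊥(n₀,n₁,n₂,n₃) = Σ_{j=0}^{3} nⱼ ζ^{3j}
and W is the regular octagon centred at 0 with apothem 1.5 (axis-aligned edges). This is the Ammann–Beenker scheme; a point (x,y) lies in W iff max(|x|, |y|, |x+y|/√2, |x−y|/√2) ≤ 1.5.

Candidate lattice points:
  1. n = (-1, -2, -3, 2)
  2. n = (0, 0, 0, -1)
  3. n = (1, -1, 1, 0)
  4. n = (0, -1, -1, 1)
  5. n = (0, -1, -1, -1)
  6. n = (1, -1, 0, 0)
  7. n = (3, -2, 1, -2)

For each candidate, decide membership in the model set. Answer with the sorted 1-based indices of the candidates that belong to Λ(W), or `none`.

2, 5

With ζ = e^{iπ/4} the internal vectors are ζ^0,ζ^3,ζ^6,ζ^9.
candidate 1: n = (-1, -2, -3, 2) → π⊥ ≈ (+1.8284, +3.0000); max(|x|,|y|,|x±y|/√2) = 3.4142 > 1.5 ⇒ ∉ W
candidate 2: n = (0, 0, 0, -1) → π⊥ ≈ (-0.7071, -0.7071); max(|x|,|y|,|x±y|/√2) = 1.0000 ≤ 1.5 ⇒ ∈ W
candidate 3: n = (1, -1, 1, 0) → π⊥ ≈ (+1.7071, -1.7071); max(|x|,|y|,|x±y|/√2) = 2.4142 > 1.5 ⇒ ∉ W
candidate 4: n = (0, -1, -1, 1) → π⊥ ≈ (+1.4142, +1.0000); max(|x|,|y|,|x±y|/√2) = 1.7071 > 1.5 ⇒ ∉ W
candidate 5: n = (0, -1, -1, -1) → π⊥ ≈ (+0.0000, -0.4142); max(|x|,|y|,|x±y|/√2) = 0.4142 ≤ 1.5 ⇒ ∈ W
candidate 6: n = (1, -1, 0, 0) → π⊥ ≈ (+1.7071, -0.7071); max(|x|,|y|,|x±y|/√2) = 1.7071 > 1.5 ⇒ ∉ W
candidate 7: n = (3, -2, 1, -2) → π⊥ ≈ (+3.0000, -3.8284); max(|x|,|y|,|x±y|/√2) = 4.8284 > 1.5 ⇒ ∉ W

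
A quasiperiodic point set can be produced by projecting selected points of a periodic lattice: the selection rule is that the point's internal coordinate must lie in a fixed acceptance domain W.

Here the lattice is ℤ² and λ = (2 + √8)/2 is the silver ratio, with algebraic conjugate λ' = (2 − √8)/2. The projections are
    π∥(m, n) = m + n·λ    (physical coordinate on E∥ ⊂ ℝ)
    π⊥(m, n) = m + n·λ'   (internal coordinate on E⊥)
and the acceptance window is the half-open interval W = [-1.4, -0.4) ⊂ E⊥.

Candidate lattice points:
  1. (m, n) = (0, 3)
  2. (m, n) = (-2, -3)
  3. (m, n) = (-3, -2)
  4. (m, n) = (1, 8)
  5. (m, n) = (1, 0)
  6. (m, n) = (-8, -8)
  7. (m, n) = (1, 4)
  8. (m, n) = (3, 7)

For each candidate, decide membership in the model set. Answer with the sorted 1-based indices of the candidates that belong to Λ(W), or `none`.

1, 2, 7

λ' = (2−√8)/2 ≈ -0.4142.
#1 (0,3): internal coord 0 + (3)·λ' = -1.2426; -1.2426 ∈ [-1.4, -0.4) → IN Λ
#2 (-2,-3): internal coord -2 + (-3)·λ' = -0.7574; -0.7574 ∈ [-1.4, -0.4) → IN Λ
#3 (-3,-2): internal coord -3 + (-2)·λ' = -2.1716; -2.1716 ∉ [-1.4, -0.4) → out
#4 (1,8): internal coord 1 + (8)·λ' = -2.3137; -2.3137 ∉ [-1.4, -0.4) → out
#5 (1,0): internal coord 1 + (0)·λ' = +1.0000; +1.0000 ∉ [-1.4, -0.4) → out
#6 (-8,-8): internal coord -8 + (-8)·λ' = -4.6863; -4.6863 ∉ [-1.4, -0.4) → out
#7 (1,4): internal coord 1 + (4)·λ' = -0.6569; -0.6569 ∈ [-1.4, -0.4) → IN Λ
#8 (3,7): internal coord 3 + (7)·λ' = +0.1005; +0.1005 ∉ [-1.4, -0.4) → out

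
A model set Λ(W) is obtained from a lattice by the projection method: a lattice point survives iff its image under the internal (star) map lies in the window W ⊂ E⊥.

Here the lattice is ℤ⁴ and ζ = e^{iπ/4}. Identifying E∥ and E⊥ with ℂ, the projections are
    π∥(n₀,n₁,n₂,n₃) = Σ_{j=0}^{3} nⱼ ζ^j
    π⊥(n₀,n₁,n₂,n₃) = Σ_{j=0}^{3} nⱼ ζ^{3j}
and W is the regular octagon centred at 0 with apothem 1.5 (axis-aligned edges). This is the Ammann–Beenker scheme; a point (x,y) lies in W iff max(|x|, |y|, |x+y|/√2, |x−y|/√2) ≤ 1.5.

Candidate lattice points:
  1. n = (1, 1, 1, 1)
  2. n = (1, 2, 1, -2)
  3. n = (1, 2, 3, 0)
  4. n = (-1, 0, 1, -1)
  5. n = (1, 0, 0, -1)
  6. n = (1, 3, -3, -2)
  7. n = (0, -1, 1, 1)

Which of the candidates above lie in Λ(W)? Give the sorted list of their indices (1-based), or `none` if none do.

With ζ = e^{iπ/4} the internal vectors are ζ^0,ζ^3,ζ^6,ζ^9.
candidate 1: n = (1, 1, 1, 1) → π⊥ ≈ (+1.00000, +0.41421); max(|x|,|y|,|x±y|/√2) = 1.00000 ≤ 1.5 ⇒ ∈ W
candidate 2: n = (1, 2, 1, -2) → π⊥ ≈ (-1.82843, -1.00000); max(|x|,|y|,|x±y|/√2) = 2.00000 > 1.5 ⇒ ∉ W
candidate 3: n = (1, 2, 3, 0) → π⊥ ≈ (-0.41421, -1.58579); max(|x|,|y|,|x±y|/√2) = 1.58579 > 1.5 ⇒ ∉ W
candidate 4: n = (-1, 0, 1, -1) → π⊥ ≈ (-1.70711, -1.70711); max(|x|,|y|,|x±y|/√2) = 2.41421 > 1.5 ⇒ ∉ W
candidate 5: n = (1, 0, 0, -1) → π⊥ ≈ (+0.29289, -0.70711); max(|x|,|y|,|x±y|/√2) = 0.70711 ≤ 1.5 ⇒ ∈ W
candidate 6: n = (1, 3, -3, -2) → π⊥ ≈ (-2.53553, +3.70711); max(|x|,|y|,|x±y|/√2) = 4.41421 > 1.5 ⇒ ∉ W
candidate 7: n = (0, -1, 1, 1) → π⊥ ≈ (+1.41421, -1.00000); max(|x|,|y|,|x±y|/√2) = 1.70711 > 1.5 ⇒ ∉ W

1, 5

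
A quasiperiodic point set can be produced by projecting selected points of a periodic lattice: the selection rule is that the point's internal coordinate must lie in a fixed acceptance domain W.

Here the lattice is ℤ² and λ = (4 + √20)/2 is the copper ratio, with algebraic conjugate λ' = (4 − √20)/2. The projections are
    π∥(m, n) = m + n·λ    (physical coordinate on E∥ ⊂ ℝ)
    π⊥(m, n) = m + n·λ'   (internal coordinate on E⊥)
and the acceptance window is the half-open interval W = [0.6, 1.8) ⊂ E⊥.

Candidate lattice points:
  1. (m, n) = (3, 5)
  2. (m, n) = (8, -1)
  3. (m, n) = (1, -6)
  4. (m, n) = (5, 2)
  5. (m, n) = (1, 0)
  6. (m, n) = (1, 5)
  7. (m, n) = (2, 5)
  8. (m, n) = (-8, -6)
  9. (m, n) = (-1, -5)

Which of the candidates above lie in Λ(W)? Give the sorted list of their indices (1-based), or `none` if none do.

5, 7

Compute λ' = (4−√20)/2 = -0.2361, so π⊥(m,n) = m -0.2361·n.
candidate 1: (m,n)=(3,5) → π∥ = 3+5·λ ≈ 24.1803, π⊥ = 3+5·λ' ≈ 1.8197 ∉ [0.6, 1.8) ⇒ out
candidate 2: (m,n)=(8,-1) → π∥ = 8-1·λ ≈ 3.7639, π⊥ = 8-1·λ' ≈ 8.2361 ∉ [0.6, 1.8) ⇒ out
candidate 3: (m,n)=(1,-6) → π∥ = 1-6·λ ≈ -24.4164, π⊥ = 1-6·λ' ≈ 2.4164 ∉ [0.6, 1.8) ⇒ out
candidate 4: (m,n)=(5,2) → π∥ = 5+2·λ ≈ 13.4721, π⊥ = 5+2·λ' ≈ 4.5279 ∉ [0.6, 1.8) ⇒ out
candidate 5: (m,n)=(1,0) → π∥ = 1+0·λ ≈ 1.0000, π⊥ = 1+0·λ' ≈ 1.0000 ∈ [0.6, 1.8) ⇒ IN Λ
candidate 6: (m,n)=(1,5) → π∥ = 1+5·λ ≈ 22.1803, π⊥ = 1+5·λ' ≈ -0.1803 ∉ [0.6, 1.8) ⇒ out
candidate 7: (m,n)=(2,5) → π∥ = 2+5·λ ≈ 23.1803, π⊥ = 2+5·λ' ≈ 0.8197 ∈ [0.6, 1.8) ⇒ IN Λ
candidate 8: (m,n)=(-8,-6) → π∥ = -8-6·λ ≈ -33.4164, π⊥ = -8-6·λ' ≈ -6.5836 ∉ [0.6, 1.8) ⇒ out
candidate 9: (m,n)=(-1,-5) → π∥ = -1-5·λ ≈ -22.1803, π⊥ = -1-5·λ' ≈ 0.1803 ∉ [0.6, 1.8) ⇒ out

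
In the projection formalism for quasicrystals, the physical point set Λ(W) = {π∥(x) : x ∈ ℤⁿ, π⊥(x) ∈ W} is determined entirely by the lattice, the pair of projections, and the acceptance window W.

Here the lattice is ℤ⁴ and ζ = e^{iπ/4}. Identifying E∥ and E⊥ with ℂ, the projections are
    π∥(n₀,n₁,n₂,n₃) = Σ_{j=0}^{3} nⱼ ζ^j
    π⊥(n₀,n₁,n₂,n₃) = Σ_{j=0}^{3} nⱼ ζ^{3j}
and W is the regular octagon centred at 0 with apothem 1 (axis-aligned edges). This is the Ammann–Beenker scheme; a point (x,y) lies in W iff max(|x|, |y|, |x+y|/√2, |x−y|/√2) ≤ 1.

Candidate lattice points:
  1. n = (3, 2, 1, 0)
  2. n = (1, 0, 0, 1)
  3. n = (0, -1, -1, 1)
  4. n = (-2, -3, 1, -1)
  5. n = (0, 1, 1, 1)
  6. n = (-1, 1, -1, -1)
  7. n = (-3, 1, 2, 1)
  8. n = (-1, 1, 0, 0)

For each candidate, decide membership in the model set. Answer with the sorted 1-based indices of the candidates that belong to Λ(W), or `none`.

5

π⊥(n) = n₀ + n₁ζ³ + n₂ζ⁶ + n₃ζ⁹ where ζ = e^{iπ/4}.
candidate 1: n = (3, 2, 1, 0) → π⊥ ≈ (+1.58579, +0.41421); max(|x|,|y|,|x±y|/√2) = 1.58579 > 1 ⇒ ∉ W
candidate 2: n = (1, 0, 0, 1) → π⊥ ≈ (+1.70711, +0.70711); max(|x|,|y|,|x±y|/√2) = 1.70711 > 1 ⇒ ∉ W
candidate 3: n = (0, -1, -1, 1) → π⊥ ≈ (+1.41421, +1.00000); max(|x|,|y|,|x±y|/√2) = 1.70711 > 1 ⇒ ∉ W
candidate 4: n = (-2, -3, 1, -1) → π⊥ ≈ (-0.58579, -3.82843); max(|x|,|y|,|x±y|/√2) = 3.82843 > 1 ⇒ ∉ W
candidate 5: n = (0, 1, 1, 1) → π⊥ ≈ (+0.00000, +0.41421); max(|x|,|y|,|x±y|/√2) = 0.41421 ≤ 1 ⇒ ∈ W
candidate 6: n = (-1, 1, -1, -1) → π⊥ ≈ (-2.41421, +1.00000); max(|x|,|y|,|x±y|/√2) = 2.41421 > 1 ⇒ ∉ W
candidate 7: n = (-3, 1, 2, 1) → π⊥ ≈ (-3.00000, -0.58579); max(|x|,|y|,|x±y|/√2) = 3.00000 > 1 ⇒ ∉ W
candidate 8: n = (-1, 1, 0, 0) → π⊥ ≈ (-1.70711, +0.70711); max(|x|,|y|,|x±y|/√2) = 1.70711 > 1 ⇒ ∉ W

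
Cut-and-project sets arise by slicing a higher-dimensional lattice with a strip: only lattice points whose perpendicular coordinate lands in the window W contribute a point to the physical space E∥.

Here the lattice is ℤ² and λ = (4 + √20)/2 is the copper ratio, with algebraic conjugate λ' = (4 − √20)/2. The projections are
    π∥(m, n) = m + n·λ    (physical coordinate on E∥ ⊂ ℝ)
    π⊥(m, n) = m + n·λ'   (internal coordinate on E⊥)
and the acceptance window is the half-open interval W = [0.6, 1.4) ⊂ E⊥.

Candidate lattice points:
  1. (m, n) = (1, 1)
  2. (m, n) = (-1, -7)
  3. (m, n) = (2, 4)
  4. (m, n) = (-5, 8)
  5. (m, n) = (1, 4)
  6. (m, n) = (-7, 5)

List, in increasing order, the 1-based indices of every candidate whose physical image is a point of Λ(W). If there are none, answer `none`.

Numerically λ ≈ 4.23607 and λ' = −1/λ ≈ -0.23607.
#1 (1,1): internal coord 1 + (1)·λ' = +0.76393; +0.76393 ∈ [0.6, 1.4) → IN Λ
#2 (-1,-7): internal coord -1 + (-7)·λ' = +0.65248; +0.65248 ∈ [0.6, 1.4) → IN Λ
#3 (2,4): internal coord 2 + (4)·λ' = +1.05573; +1.05573 ∈ [0.6, 1.4) → IN Λ
#4 (-5,8): internal coord -5 + (8)·λ' = -6.88854; -6.88854 ∉ [0.6, 1.4) → out
#5 (1,4): internal coord 1 + (4)·λ' = +0.05573; +0.05573 ∉ [0.6, 1.4) → out
#6 (-7,5): internal coord -7 + (5)·λ' = -8.18034; -8.18034 ∉ [0.6, 1.4) → out

1, 2, 3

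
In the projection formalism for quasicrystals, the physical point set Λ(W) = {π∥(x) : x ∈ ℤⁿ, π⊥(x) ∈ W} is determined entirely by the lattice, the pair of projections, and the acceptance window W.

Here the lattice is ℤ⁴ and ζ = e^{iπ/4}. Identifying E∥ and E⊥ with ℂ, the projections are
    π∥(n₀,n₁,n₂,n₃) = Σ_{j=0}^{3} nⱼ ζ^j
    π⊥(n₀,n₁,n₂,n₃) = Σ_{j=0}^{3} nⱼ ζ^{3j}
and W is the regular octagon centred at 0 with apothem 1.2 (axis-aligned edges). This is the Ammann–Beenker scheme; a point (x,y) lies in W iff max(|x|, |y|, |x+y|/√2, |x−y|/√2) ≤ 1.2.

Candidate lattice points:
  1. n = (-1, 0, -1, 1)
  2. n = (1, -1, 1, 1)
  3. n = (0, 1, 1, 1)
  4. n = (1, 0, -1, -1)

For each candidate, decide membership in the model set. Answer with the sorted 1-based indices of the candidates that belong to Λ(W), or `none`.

3, 4

Internal map: ζ^{3j} for j=0..3 gives (1,0), (−√2/2,√2/2), (0,−1), (√2/2,√2/2).
#1 (-1, 0, -1, 1): internal (-0.2929, 1.7071); octagon support 1.7071 vs apothem 1.2 → ∉ W
#2 (1, -1, 1, 1): internal (2.4142, -1.0000); octagon support 2.4142 vs apothem 1.2 → ∉ W
#3 (0, 1, 1, 1): internal (0.0000, 0.4142); octagon support 0.4142 vs apothem 1.2 → ∈ W
#4 (1, 0, -1, -1): internal (0.2929, 0.2929); octagon support 0.4142 vs apothem 1.2 → ∈ W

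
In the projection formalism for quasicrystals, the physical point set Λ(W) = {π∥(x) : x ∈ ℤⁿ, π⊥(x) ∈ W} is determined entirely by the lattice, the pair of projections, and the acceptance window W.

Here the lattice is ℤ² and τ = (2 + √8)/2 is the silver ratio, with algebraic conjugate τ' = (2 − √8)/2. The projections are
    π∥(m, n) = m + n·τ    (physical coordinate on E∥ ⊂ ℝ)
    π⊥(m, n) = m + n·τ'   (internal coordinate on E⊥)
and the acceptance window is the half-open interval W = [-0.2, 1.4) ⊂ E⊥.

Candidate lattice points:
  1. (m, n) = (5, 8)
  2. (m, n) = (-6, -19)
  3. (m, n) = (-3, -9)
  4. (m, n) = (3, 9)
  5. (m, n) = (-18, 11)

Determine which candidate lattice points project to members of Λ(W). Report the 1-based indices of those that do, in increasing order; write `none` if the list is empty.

Numerically τ ≈ 2.4142 and τ' = −1/τ ≈ -0.4142.
#1 (5,8): internal coord 5 + (8)·τ' = +1.6863; +1.6863 ∉ [-0.2, 1.4) → out
#2 (-6,-19): internal coord -6 + (-19)·τ' = +1.8701; +1.8701 ∉ [-0.2, 1.4) → out
#3 (-3,-9): internal coord -3 + (-9)·τ' = +0.7279; +0.7279 ∈ [-0.2, 1.4) → IN Λ
#4 (3,9): internal coord 3 + (9)·τ' = -0.7279; -0.7279 ∉ [-0.2, 1.4) → out
#5 (-18,11): internal coord -18 + (11)·τ' = -22.5563; -22.5563 ∉ [-0.2, 1.4) → out

3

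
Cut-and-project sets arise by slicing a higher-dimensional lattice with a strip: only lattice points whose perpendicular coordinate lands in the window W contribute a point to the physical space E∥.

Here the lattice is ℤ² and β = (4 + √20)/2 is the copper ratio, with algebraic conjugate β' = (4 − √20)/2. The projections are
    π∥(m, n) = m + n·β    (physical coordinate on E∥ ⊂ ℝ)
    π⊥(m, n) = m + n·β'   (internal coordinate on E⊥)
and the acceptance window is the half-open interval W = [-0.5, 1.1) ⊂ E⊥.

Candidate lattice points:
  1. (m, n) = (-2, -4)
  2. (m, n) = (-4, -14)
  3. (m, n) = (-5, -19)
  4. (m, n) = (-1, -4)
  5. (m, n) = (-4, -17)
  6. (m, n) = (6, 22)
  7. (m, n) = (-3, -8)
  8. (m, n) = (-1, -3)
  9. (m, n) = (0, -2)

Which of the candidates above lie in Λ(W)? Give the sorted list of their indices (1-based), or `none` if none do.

4, 5, 6, 8, 9

β' = (4−√20)/2 ≈ -0.23607.
[1] lift (-2,-4): star map gives -1.05573; window check -0.5 ≤ -1.05573 < 1.1 is false → out
[2] lift (-4,-14): star map gives -0.69505; window check -0.5 ≤ -0.69505 < 1.1 is false → out
[3] lift (-5,-19): star map gives -0.51471; window check -0.5 ≤ -0.51471 < 1.1 is false → out
[4] lift (-1,-4): star map gives -0.05573; window check -0.5 ≤ -0.05573 < 1.1 is true → IN Λ
[5] lift (-4,-17): star map gives 0.01316; window check -0.5 ≤ 0.01316 < 1.1 is true → IN Λ
[6] lift (6,22): star map gives 0.80650; window check -0.5 ≤ 0.80650 < 1.1 is true → IN Λ
[7] lift (-3,-8): star map gives -1.11146; window check -0.5 ≤ -1.11146 < 1.1 is false → out
[8] lift (-1,-3): star map gives -0.29180; window check -0.5 ≤ -0.29180 < 1.1 is true → IN Λ
[9] lift (0,-2): star map gives 0.47214; window check -0.5 ≤ 0.47214 < 1.1 is true → IN Λ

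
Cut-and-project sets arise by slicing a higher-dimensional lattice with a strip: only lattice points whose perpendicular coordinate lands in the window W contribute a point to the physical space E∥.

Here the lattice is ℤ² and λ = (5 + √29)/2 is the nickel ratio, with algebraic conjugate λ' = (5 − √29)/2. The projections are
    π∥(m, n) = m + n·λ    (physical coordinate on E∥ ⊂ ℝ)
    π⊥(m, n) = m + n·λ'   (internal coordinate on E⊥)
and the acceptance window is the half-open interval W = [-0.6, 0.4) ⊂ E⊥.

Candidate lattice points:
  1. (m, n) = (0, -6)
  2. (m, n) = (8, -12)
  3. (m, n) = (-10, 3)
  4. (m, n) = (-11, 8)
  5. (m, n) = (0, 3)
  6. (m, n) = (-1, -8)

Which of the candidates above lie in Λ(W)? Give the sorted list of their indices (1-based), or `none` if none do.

λ' = (5−√29)/2 ≈ -0.19258.
#1 (0,-6): internal coord 0 + (-6)·λ' = +1.15549; +1.15549 ∉ [-0.6, 0.4) → out
#2 (8,-12): internal coord 8 + (-12)·λ' = +10.31099; +10.31099 ∉ [-0.6, 0.4) → out
#3 (-10,3): internal coord -10 + (3)·λ' = -10.57775; -10.57775 ∉ [-0.6, 0.4) → out
#4 (-11,8): internal coord -11 + (8)·λ' = -12.54066; -12.54066 ∉ [-0.6, 0.4) → out
#5 (0,3): internal coord 0 + (3)·λ' = -0.57775; -0.57775 ∈ [-0.6, 0.4) → IN Λ
#6 (-1,-8): internal coord -1 + (-8)·λ' = +0.54066; +0.54066 ∉ [-0.6, 0.4) → out

5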